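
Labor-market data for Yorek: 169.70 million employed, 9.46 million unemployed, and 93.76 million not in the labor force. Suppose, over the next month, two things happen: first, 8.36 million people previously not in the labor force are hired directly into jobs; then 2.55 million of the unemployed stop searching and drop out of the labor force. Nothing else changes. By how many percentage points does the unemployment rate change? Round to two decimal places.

Initially, labor force = 169.70 + 9.46 = 179.16 million, so u = 9.46/179.16 = 5.28%.
After the first change, employed and labor force both rise by 8.36; unemployed unchanged → E = 178.06, U = 9.46, labor force = 187.52 million.
After the second change, unemployed and labor force both fall by 2.55 → E = 178.06, U = 6.91, labor force = 184.97 million.
New unemployment rate = 6.91 / 184.97 = 3.74%.
Change = 3.74% − 5.28% = −1.54 percentage points.

The unemployment rate changes by −1.54 percentage points.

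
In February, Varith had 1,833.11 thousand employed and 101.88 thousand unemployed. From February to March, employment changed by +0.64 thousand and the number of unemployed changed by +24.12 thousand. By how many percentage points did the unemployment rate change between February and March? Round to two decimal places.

February: labor force = 1,833.11 + 101.88 = 1,934.99; u = 101.88/1,934.99 = 5.27%.
March: labor force = 1,833.75 + 126.00 = 1,959.75; u = 126.00/1,959.75 = 6.43%.
Change = 6.43% − 5.27% = +1.16 pp.

The unemployment rate changed by +1.16 percentage points.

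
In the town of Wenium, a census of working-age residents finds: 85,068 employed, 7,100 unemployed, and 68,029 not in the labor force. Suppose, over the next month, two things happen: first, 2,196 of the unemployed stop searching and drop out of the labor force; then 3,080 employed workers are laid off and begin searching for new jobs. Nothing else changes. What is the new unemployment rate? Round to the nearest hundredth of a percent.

New unemployment rate ≈ 8.87%.

Initially, labor force = 85,068 + 7,100 = 92,168, so u = 7,100/92,168 = 7.70%.
After the first change, unemployed and labor force both fall by 2,196 → E = 85,068, U = 4,904, labor force = 89,972.
After the second change, employed falls and unemployed rises by 3,080; labor force unchanged → E = 81,988, U = 7,984, labor force = 89,972.
New unemployment rate = 7,984 / 89,972 = 8.87%.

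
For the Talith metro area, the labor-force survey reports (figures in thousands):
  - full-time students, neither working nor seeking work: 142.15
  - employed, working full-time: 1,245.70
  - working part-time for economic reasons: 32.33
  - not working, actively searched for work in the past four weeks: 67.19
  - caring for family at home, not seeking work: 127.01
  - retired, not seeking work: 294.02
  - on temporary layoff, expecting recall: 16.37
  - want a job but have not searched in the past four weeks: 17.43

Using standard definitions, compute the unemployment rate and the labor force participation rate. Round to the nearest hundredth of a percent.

Unemployment rate ≈ 6.14%; labor force participation rate ≈ 70.11%.

Employed = 1,245.70 + 32.33 = 1,278.03 thousand (anyone who worked, including part-time for economic reasons, counts as employed).
Unemployed = 67.19 + 16.37 = 83.56 thousand (jobless and actively searching, or on temporary layoff).
Labor force = 1,278.03 + 83.56 = 1,361.59 thousand.
Not in labor force = 142.15 + 127.01 + 294.02 + 17.43 = 580.61 thousand (those not working and not actively searching are outside the labor force — including those who want a job but have given up searching).
Civilian working-age population = 1,361.59 + 580.61 = 1,942.20 thousand.
Unemployment rate = 83.56 / 1,361.59 = 6.14%.
Labor force participation rate = 1,361.59 / 1,942.20 = 70.11%.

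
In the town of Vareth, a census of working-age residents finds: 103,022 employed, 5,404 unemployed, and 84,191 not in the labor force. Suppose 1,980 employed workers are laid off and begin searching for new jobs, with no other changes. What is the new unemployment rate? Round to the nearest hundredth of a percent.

New unemployment rate ≈ 6.81%.

Initially, labor force = 103,022 + 5,404 = 108,426, so u = 5,404/108,426 = 4.98%.
After the change, employed falls and unemployed rises by 1,980; labor force unchanged → E = 101,042, U = 7,384, labor force = 108,426.
New unemployment rate = 7,384 / 108,426 = 6.81%.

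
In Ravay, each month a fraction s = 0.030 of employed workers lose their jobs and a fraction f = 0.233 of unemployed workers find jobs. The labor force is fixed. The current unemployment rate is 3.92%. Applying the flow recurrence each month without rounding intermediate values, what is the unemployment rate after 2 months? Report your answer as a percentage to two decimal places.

Unemployment rate after two months ≈ 7.34%.

With a fixed labor force, u_{t+1} = u_t + s·(1−u_t) − f·u_t = u_t·(1−s−f) + s.
Here 1−s−f = 0.737 and s = 0.030.
u_1 = 0.039200 × 0.737 + 0.030 = 0.058890.
u_2 = 0.058890 × 0.737 + 0.030 = 0.073402.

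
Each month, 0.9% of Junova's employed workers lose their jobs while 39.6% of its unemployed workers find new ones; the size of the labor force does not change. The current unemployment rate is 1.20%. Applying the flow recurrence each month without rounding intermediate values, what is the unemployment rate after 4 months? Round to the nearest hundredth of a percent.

Unemployment rate after four months ≈ 2.09%.

With a fixed labor force, u_{t+1} = u_t + s·(1−u_t) − f·u_t = u_t·(1−s−f) + s.
Here 1−s−f = 0.595 and s = 0.009.
u_1 = 0.012000 × 0.595 + 0.009 = 0.016140.
u_2 = 0.016140 × 0.595 + 0.009 = 0.018603.
u_3 = 0.018603 × 0.595 + 0.009 = 0.020069.
u_4 = 0.020069 × 0.595 + 0.009 = 0.020941.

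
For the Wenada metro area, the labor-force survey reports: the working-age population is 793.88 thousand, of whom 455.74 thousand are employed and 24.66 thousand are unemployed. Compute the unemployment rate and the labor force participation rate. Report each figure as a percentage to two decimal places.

Unemployment rate ≈ 5.13%; labor force participation rate ≈ 60.51%.

Labor force = employed + unemployed = 455.74 + 24.66 = 480.40 thousand.
Unemployment rate = 24.66 / 480.40 = 5.13%.
Labor force participation rate = 480.40 / 793.88 = 60.51%.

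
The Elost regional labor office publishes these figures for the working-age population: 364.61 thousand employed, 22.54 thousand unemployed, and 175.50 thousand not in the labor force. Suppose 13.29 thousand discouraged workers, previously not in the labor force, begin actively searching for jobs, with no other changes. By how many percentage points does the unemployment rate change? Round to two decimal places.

The unemployment rate changes by +3.13 percentage points.

Initially, labor force = 364.61 + 22.54 = 387.15 thousand, so u = 22.54/387.15 = 5.82%.
After the change, unemployed and labor force both rise by 13.29 → E = 364.61, U = 35.83, labor force = 400.44 thousand.
New unemployment rate = 35.83 / 400.44 = 8.95%.
Change = 8.95% − 5.82% = +3.13 percentage points.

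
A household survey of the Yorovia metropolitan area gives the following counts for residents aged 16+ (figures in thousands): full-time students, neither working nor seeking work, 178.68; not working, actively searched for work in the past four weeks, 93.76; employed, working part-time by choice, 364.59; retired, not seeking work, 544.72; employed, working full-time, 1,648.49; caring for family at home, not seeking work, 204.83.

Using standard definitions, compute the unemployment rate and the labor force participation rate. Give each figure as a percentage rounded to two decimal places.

Employed = 364.59 + 1,648.49 = 2,013.08 thousand.
Unemployed = 93.76 thousand.
Labor force = 2,013.08 + 93.76 = 2,106.84 thousand.
Not in labor force = 178.68 + 544.72 + 204.83 = 928.23 thousand (those not working and not actively searching are outside the labor force).
Civilian working-age population = 2,106.84 + 928.23 = 3,035.07 thousand.
Unemployment rate = 93.76 / 2,106.84 = 4.45%.
Labor force participation rate = 2,106.84 / 3,035.07 = 69.42%.

Unemployment rate ≈ 4.45%; labor force participation rate ≈ 69.42%.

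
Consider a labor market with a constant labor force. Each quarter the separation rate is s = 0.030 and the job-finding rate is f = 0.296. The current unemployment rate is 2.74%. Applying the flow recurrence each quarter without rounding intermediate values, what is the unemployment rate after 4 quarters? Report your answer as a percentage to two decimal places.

Unemployment rate after four quarters ≈ 7.87%.

With a fixed labor force, u_{t+1} = u_t + s·(1−u_t) − f·u_t = u_t·(1−s−f) + s.
Here 1−s−f = 0.674 and s = 0.030.
u_1 = 0.027400 × 0.674 + 0.030 = 0.048468.
u_2 = 0.048468 × 0.674 + 0.030 = 0.062667.
u_3 = 0.062667 × 0.674 + 0.030 = 0.072238.
u_4 = 0.072238 × 0.674 + 0.030 = 0.078688.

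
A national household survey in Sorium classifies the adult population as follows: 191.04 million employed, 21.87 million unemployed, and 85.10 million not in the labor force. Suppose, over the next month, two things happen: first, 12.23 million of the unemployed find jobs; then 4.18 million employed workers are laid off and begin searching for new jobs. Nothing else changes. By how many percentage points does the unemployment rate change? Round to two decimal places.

Initially, labor force = 191.04 + 21.87 = 212.91 million, so u = 21.87/212.91 = 10.27%.
After the first change, unemployed falls and employed rises by 12.23; labor force unchanged → E = 203.27, U = 9.64, labor force = 212.91 million.
After the second change, employed falls and unemployed rises by 4.18; labor force unchanged → E = 199.09, U = 13.82, labor force = 212.91 million.
New unemployment rate = 13.82 / 212.91 = 6.49%.
Change = 6.49% − 10.27% = −3.78 percentage points.

The unemployment rate changes by −3.78 percentage points.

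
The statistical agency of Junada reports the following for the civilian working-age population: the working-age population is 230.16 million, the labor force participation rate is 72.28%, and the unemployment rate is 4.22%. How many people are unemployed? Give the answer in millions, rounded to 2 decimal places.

About 7.02 million are unemployed.

Labor force = 0.7228 × 230.16 = 166.36 million.
Unemployed = 0.0422 × 166.36 ≈ 7.02 million.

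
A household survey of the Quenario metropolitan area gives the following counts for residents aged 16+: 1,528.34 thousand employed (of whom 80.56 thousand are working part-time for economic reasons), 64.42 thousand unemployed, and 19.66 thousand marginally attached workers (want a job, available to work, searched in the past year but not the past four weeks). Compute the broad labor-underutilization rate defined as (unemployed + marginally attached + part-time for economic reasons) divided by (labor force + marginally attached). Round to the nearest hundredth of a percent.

Broad underutilization rate ≈ 10.21%.

Labor force = 1,528.34 + 64.42 = 1,592.76 thousand.
Numerator = 64.42 + 19.66 + 80.56 = 164.64 thousand.
Denominator = 1,592.76 + 19.66 = 1,612.42 thousand.
Broad rate = 164.64 / 1,612.42 = 10.21%.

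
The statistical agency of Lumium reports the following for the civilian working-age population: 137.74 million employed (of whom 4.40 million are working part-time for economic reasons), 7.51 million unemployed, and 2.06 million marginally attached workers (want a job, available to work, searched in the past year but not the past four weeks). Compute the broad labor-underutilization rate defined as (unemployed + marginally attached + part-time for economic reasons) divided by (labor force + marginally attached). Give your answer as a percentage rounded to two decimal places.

Labor force = 137.74 + 7.51 = 145.25 million.
Numerator = 7.51 + 2.06 + 4.40 = 13.97 million.
Denominator = 145.25 + 2.06 = 147.31 million.
Broad rate = 13.97 / 147.31 = 9.48%.

Broad underutilization rate ≈ 9.48%.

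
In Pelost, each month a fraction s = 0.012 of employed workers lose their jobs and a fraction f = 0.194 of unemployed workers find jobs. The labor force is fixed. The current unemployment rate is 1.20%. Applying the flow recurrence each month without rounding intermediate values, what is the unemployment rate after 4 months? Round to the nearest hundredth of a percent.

With a fixed labor force, u_{t+1} = u_t + s·(1−u_t) − f·u_t = u_t·(1−s−f) + s.
Here 1−s−f = 0.794 and s = 0.012.
u_1 = 0.012000 × 0.794 + 0.012 = 0.021528.
u_2 = 0.021528 × 0.794 + 0.012 = 0.029093.
u_3 = 0.029093 × 0.794 + 0.012 = 0.035100.
u_4 = 0.035100 × 0.794 + 0.012 = 0.039869.

Unemployment rate after four months ≈ 3.99%.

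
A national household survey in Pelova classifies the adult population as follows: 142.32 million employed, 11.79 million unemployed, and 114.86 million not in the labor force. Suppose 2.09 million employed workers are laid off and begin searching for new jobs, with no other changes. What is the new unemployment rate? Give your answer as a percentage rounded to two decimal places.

Initially, labor force = 142.32 + 11.79 = 154.11 million, so u = 11.79/154.11 = 7.65%.
After the change, employed falls and unemployed rises by 2.09; labor force unchanged → E = 140.23, U = 13.88, labor force = 154.11 million.
New unemployment rate = 13.88 / 154.11 = 9.01%.

New unemployment rate ≈ 9.01%.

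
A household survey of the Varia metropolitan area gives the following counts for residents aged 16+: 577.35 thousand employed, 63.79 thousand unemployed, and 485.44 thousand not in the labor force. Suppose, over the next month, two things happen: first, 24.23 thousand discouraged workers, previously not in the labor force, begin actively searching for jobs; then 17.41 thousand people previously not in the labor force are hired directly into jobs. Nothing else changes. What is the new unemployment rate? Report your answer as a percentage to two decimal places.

New unemployment rate ≈ 12.89%.

Initially, labor force = 577.35 + 63.79 = 641.14 thousand, so u = 63.79/641.14 = 9.95%.
After the first change, unemployed and labor force both rise by 24.23 → E = 577.35, U = 88.02, labor force = 665.37 thousand.
After the second change, employed and labor force both rise by 17.41; unemployed unchanged → E = 594.76, U = 88.02, labor force = 682.78 thousand.
New unemployment rate = 88.02 / 682.78 = 12.89%.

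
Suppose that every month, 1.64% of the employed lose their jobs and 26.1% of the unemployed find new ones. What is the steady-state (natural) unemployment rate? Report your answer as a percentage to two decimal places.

At steady state the flows balance: s·E = f·U, so U/(E+U) = s/(s+f).
u* = 1.64 / (1.64 + 26.1) = 1.64 / 27.74 = 5.91%.

Steady-state unemployment rate ≈ 5.91%.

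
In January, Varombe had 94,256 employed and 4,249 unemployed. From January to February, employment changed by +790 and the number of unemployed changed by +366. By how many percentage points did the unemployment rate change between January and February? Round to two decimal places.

The unemployment rate changed by +0.32 percentage points.

January: labor force = 94,256 + 4,249 = 98,505; u = 4,249/98,505 = 4.31%.
February: labor force = 95,046 + 4,615 = 99,661; u = 4,615/99,661 = 4.63%.
Change = 4.63% − 4.31% = +0.32 pp.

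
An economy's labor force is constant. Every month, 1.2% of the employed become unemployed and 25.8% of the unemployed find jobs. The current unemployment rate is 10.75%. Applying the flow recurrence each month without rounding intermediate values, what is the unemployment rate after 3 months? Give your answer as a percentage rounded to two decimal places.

With a fixed labor force, u_{t+1} = u_t + s·(1−u_t) − f·u_t = u_t·(1−s−f) + s.
Here 1−s−f = 0.730 and s = 0.012.
u_1 = 0.107500 × 0.730 + 0.012 = 0.090475.
u_2 = 0.090475 × 0.730 + 0.012 = 0.078047.
u_3 = 0.078047 × 0.730 + 0.012 = 0.068974.

Unemployment rate after three months ≈ 6.90%.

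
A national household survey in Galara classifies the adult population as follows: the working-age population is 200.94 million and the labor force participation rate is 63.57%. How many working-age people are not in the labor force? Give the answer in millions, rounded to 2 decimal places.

About 73.20 million are not in the labor force.

Share not in the labor force = 1 − 0.6357 = 0.3643.
Not in labor force = 0.3643 × 200.94 ≈ 73.20 million.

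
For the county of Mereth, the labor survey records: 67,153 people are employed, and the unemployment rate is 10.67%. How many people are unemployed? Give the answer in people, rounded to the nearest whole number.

About 8,021 are unemployed.

Let U be the number unemployed. The labor force is E + U, and U/(E+U) = 0.1067.
So U = 0.1067 × 67,153 / (1 − 0.1067) = 7165.23 / 0.8933 ≈ 8,021.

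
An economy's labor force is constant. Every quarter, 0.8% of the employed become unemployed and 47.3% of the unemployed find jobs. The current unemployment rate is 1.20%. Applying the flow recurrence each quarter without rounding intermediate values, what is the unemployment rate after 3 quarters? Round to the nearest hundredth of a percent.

With a fixed labor force, u_{t+1} = u_t + s·(1−u_t) − f·u_t = u_t·(1−s−f) + s.
Here 1−s−f = 0.519 and s = 0.008.
u_1 = 0.012000 × 0.519 + 0.008 = 0.014228.
u_2 = 0.014228 × 0.519 + 0.008 = 0.015384.
u_3 = 0.015384 × 0.519 + 0.008 = 0.015984.

Unemployment rate after three quarters ≈ 1.60%.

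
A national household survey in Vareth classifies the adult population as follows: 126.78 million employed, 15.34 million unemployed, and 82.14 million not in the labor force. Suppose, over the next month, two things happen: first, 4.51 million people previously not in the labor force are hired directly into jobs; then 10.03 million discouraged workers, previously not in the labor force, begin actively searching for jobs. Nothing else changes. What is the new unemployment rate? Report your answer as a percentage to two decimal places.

Initially, labor force = 126.78 + 15.34 = 142.12 million, so u = 15.34/142.12 = 10.79%.
After the first change, employed and labor force both rise by 4.51; unemployed unchanged → E = 131.29, U = 15.34, labor force = 146.63 million.
After the second change, unemployed and labor force both rise by 10.03 → E = 131.29, U = 25.37, labor force = 156.66 million.
New unemployment rate = 25.37 / 156.66 = 16.19%.

New unemployment rate ≈ 16.19%.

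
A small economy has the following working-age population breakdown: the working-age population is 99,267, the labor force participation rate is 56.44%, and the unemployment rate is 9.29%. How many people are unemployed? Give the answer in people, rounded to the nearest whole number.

Labor force = 0.5644 × 99,267 = 56,026.
Unemployed = 0.0929 × 56,026 ≈ 5,205.

About 5,205 are unemployed.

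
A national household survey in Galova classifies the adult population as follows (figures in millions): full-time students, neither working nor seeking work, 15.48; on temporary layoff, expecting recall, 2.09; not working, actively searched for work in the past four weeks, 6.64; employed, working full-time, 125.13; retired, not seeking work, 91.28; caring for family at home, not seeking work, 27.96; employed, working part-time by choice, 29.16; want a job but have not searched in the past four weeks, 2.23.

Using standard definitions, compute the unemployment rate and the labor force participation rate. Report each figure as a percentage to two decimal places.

Unemployment rate ≈ 5.36%; labor force participation rate ≈ 54.35%.

Employed = 125.13 + 29.16 = 154.29 million.
Unemployed = 2.09 + 6.64 = 8.73 million (jobless and actively searching, or on temporary layoff).
Labor force = 154.29 + 8.73 = 163.02 million.
Not in labor force = 15.48 + 91.28 + 27.96 + 2.23 = 136.95 million (those not working and not actively searching are outside the labor force — including those who want a job but have given up searching).
Civilian working-age population = 163.02 + 136.95 = 299.97 million.
Unemployment rate = 8.73 / 163.02 = 5.36%.
Labor force participation rate = 163.02 / 299.97 = 54.35%.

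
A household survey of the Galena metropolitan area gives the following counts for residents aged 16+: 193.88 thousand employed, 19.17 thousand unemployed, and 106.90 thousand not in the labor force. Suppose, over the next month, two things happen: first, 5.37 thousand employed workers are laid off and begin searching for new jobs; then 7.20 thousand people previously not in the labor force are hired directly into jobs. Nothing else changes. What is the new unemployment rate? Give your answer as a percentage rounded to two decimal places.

Initially, labor force = 193.88 + 19.17 = 213.05 thousand, so u = 19.17/213.05 = 9.00%.
After the first change, employed falls and unemployed rises by 5.37; labor force unchanged → E = 188.51, U = 24.54, labor force = 213.05 thousand.
After the second change, employed and labor force both rise by 7.20; unemployed unchanged → E = 195.71, U = 24.54, labor force = 220.25 thousand.
New unemployment rate = 24.54 / 220.25 = 11.14%.

New unemployment rate ≈ 11.14%.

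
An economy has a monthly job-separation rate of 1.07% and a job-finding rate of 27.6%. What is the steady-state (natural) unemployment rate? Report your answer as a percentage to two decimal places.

Steady-state unemployment rate ≈ 3.73%.

At steady state the flows balance: s·E = f·U, so U/(E+U) = s/(s+f).
u* = 1.07 / (1.07 + 27.6) = 1.07 / 28.67 = 3.73%.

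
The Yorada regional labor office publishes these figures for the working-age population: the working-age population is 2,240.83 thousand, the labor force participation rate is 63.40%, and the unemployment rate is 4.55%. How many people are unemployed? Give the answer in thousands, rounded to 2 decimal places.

Labor force = 0.6340 × 2,240.83 = 1,420.69 thousand.
Unemployed = 0.0455 × 1,420.69 ≈ 64.64 thousand.

About 64.64 thousand are unemployed.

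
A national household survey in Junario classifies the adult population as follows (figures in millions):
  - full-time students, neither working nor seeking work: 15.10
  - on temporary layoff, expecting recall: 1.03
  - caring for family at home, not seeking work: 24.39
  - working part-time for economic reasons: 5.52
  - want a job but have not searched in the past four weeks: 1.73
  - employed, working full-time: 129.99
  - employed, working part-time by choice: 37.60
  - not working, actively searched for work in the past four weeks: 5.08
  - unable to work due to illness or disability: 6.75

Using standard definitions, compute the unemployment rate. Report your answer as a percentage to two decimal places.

Employed = 5.52 + 129.99 + 37.60 = 173.11 million (anyone who worked, including part-time for economic reasons, counts as employed).
Unemployed = 1.03 + 5.08 = 6.11 million (jobless and actively searching, or on temporary layoff).
Labor force = 173.11 + 6.11 = 179.22 million.
Unemployment rate = 6.11 / 179.22 = 3.41%.

Unemployment rate ≈ 3.41%.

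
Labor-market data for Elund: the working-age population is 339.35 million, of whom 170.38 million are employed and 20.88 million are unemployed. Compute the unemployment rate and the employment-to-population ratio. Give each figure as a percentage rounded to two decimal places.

Unemployment rate ≈ 10.92%; employment-population ratio ≈ 50.21%.

Labor force = employed + unemployed = 170.38 + 20.88 = 191.26 million.
Unemployment rate = 20.88 / 191.26 = 10.92%.
Employment-population ratio = 170.38 / 339.35 = 50.21%.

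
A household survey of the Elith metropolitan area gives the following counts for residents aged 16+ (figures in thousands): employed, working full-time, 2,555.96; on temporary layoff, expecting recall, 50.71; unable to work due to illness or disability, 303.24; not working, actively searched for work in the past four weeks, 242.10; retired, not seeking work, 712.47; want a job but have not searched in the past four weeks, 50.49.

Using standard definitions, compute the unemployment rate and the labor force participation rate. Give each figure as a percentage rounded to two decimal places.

Employed = 2,555.96 thousand.
Unemployed = 50.71 + 242.10 = 292.81 thousand (jobless and actively searching, or on temporary layoff).
Labor force = 2,555.96 + 292.81 = 2,848.77 thousand.
Not in labor force = 303.24 + 712.47 + 50.49 = 1,066.20 thousand (those not working and not actively searching are outside the labor force — including those who want a job but have given up searching).
Civilian working-age population = 2,848.77 + 1,066.20 = 3,914.97 thousand.
Unemployment rate = 292.81 / 2,848.77 = 10.28%.
Labor force participation rate = 2,848.77 / 3,914.97 = 72.77%.

Unemployment rate ≈ 10.28%; labor force participation rate ≈ 72.77%.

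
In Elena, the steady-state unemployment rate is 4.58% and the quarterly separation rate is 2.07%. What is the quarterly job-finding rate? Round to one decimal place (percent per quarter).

Job-finding rate ≈ 43.1% per quarter.

From u* = s/(s+f): f = s·(1−u)/u.
f = 2.07 × (1 − 0.0458) / 0.0458 = 1.9752 / 0.0458 ≈ 43.1% per quarter.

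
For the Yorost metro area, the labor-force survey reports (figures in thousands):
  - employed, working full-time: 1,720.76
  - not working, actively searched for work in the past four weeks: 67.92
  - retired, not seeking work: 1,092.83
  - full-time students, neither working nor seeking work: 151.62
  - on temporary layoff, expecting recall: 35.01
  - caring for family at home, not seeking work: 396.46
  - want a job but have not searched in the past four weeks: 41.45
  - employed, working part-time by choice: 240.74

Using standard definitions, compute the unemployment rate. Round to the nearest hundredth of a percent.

Employed = 1,720.76 + 240.74 = 1,961.50 thousand.
Unemployed = 67.92 + 35.01 = 102.93 thousand (jobless and actively searching, or on temporary layoff).
Labor force = 1,961.50 + 102.93 = 2,064.43 thousand.
Unemployment rate = 102.93 / 2,064.43 = 4.99%.

Unemployment rate ≈ 4.99%.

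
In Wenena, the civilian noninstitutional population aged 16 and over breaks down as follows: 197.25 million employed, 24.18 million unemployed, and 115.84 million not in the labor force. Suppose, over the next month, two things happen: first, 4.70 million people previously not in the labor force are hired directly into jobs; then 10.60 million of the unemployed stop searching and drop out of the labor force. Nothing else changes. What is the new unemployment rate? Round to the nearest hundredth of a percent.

New unemployment rate ≈ 6.30%.

Initially, labor force = 197.25 + 24.18 = 221.43 million, so u = 24.18/221.43 = 10.92%.
After the first change, employed and labor force both rise by 4.70; unemployed unchanged → E = 201.95, U = 24.18, labor force = 226.13 million.
After the second change, unemployed and labor force both fall by 10.60 → E = 201.95, U = 13.58, labor force = 215.53 million.
New unemployment rate = 13.58 / 215.53 = 6.30%.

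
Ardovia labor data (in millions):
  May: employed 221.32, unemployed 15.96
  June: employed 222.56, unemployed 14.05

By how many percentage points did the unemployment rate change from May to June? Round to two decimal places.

The unemployment rate changed by −0.79 percentage points.

May: labor force = 221.32 + 15.96 = 237.28; u = 15.96/237.28 = 6.73%.
June: labor force = 222.56 + 14.05 = 236.61; u = 14.05/236.61 = 5.94%.
Change = 5.94% − 6.73% = −0.79 pp.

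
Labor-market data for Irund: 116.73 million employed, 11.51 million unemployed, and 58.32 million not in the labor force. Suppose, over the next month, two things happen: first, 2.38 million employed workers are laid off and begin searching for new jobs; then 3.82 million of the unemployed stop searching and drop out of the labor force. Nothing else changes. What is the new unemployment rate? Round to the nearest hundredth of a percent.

New unemployment rate ≈ 8.09%.

Initially, labor force = 116.73 + 11.51 = 128.24 million, so u = 11.51/128.24 = 8.98%.
After the first change, employed falls and unemployed rises by 2.38; labor force unchanged → E = 114.35, U = 13.89, labor force = 128.24 million.
After the second change, unemployed and labor force both fall by 3.82 → E = 114.35, U = 10.07, labor force = 124.42 million.
New unemployment rate = 10.07 / 124.42 = 8.09%.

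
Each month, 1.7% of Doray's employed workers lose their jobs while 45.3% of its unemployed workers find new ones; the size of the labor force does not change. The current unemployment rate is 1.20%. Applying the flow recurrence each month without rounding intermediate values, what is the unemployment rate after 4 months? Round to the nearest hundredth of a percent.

Unemployment rate after four months ≈ 3.43%.

With a fixed labor force, u_{t+1} = u_t + s·(1−u_t) − f·u_t = u_t·(1−s−f) + s.
Here 1−s−f = 0.530 and s = 0.017.
u_1 = 0.012000 × 0.530 + 0.017 = 0.023360.
u_2 = 0.023360 × 0.530 + 0.017 = 0.029381.
u_3 = 0.029381 × 0.530 + 0.017 = 0.032572.
u_4 = 0.032572 × 0.530 + 0.017 = 0.034263.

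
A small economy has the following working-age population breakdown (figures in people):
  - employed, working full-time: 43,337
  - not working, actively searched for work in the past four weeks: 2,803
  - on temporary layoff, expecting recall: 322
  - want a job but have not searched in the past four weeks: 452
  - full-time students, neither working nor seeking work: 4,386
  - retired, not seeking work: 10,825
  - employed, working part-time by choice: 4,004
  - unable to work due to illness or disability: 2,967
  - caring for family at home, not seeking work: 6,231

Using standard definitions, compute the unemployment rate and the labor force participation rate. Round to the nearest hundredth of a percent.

Unemployment rate ≈ 6.19%; labor force participation rate ≈ 67.00%.

Employed = 43,337 + 4,004 = 47,341.
Unemployed = 2,803 + 322 = 3,125 (jobless and actively searching, or on temporary layoff).
Labor force = 47,341 + 3,125 = 50,466.
Not in labor force = 452 + 4,386 + 10,825 + 2,967 + 6,231 = 24,861 (those not working and not actively searching are outside the labor force — including those who want a job but have given up searching).
Civilian working-age population = 50,466 + 24,861 = 75,327.
Unemployment rate = 3,125 / 50,466 = 6.19%.
Labor force participation rate = 50,466 / 75,327 = 67.00%.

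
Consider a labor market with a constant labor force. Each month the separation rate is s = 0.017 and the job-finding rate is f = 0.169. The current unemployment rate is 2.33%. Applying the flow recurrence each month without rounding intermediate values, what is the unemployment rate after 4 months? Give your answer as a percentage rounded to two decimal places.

With a fixed labor force, u_{t+1} = u_t + s·(1−u_t) − f·u_t = u_t·(1−s−f) + s.
Here 1−s−f = 0.814 and s = 0.017.
u_1 = 0.023300 × 0.814 + 0.017 = 0.035966.
u_2 = 0.035966 × 0.814 + 0.017 = 0.046276.
u_3 = 0.046276 × 0.814 + 0.017 = 0.054669.
u_4 = 0.054669 × 0.814 + 0.017 = 0.061501.

Unemployment rate after four months ≈ 6.15%.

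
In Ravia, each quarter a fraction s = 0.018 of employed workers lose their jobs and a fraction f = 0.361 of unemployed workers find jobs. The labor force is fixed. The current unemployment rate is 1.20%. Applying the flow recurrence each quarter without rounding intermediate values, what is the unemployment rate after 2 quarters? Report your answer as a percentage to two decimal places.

With a fixed labor force, u_{t+1} = u_t + s·(1−u_t) − f·u_t = u_t·(1−s−f) + s.
Here 1−s−f = 0.621 and s = 0.018.
u_1 = 0.012000 × 0.621 + 0.018 = 0.025452.
u_2 = 0.025452 × 0.621 + 0.018 = 0.033806.

Unemployment rate after two quarters ≈ 3.38%.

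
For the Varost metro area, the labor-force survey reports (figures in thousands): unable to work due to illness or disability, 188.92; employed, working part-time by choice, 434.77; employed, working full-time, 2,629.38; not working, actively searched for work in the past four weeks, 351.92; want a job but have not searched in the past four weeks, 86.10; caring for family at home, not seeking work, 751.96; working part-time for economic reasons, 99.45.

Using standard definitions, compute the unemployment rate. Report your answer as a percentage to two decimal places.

Unemployment rate ≈ 10.01%.

Employed = 434.77 + 2,629.38 + 99.45 = 3,163.60 thousand (anyone who worked, including part-time for economic reasons, counts as employed).
Unemployed = 351.92 thousand.
Labor force = 3,163.60 + 351.92 = 3,515.52 thousand.
Unemployment rate = 351.92 / 3,515.52 = 10.01%.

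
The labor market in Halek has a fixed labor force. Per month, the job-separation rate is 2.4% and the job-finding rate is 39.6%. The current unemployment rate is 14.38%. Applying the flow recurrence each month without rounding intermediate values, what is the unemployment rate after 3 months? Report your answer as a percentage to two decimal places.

With a fixed labor force, u_{t+1} = u_t + s·(1−u_t) − f·u_t = u_t·(1−s−f) + s.
Here 1−s−f = 0.580 and s = 0.024.
u_1 = 0.143800 × 0.580 + 0.024 = 0.107404.
u_2 = 0.107404 × 0.580 + 0.024 = 0.086294.
u_3 = 0.086294 × 0.580 + 0.024 = 0.074051.

Unemployment rate after three months ≈ 7.41%.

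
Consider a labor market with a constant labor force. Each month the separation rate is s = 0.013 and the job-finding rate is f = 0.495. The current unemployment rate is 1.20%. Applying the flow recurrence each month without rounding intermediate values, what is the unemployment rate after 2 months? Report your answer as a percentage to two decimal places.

With a fixed labor force, u_{t+1} = u_t + s·(1−u_t) − f·u_t = u_t·(1−s−f) + s.
Here 1−s−f = 0.492 and s = 0.013.
u_1 = 0.012000 × 0.492 + 0.013 = 0.018904.
u_2 = 0.018904 × 0.492 + 0.013 = 0.022301.

Unemployment rate after two months ≈ 2.23%.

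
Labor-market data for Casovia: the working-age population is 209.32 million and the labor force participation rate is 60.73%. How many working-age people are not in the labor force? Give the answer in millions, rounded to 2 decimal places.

Share not in the labor force = 1 − 0.6073 = 0.3927.
Not in labor force = 0.3927 × 209.32 ≈ 82.20 million.

About 82.20 million are not in the labor force.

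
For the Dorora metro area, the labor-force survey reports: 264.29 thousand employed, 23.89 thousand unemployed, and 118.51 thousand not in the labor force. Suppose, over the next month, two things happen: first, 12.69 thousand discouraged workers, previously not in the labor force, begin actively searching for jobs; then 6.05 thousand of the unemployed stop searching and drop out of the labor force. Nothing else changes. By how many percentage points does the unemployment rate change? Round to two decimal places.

The unemployment rate changes by +2.07 percentage points.

Initially, labor force = 264.29 + 23.89 = 288.18 thousand, so u = 23.89/288.18 = 8.29%.
After the first change, unemployed and labor force both rise by 12.69 → E = 264.29, U = 36.58, labor force = 300.87 thousand.
After the second change, unemployed and labor force both fall by 6.05 → E = 264.29, U = 30.53, labor force = 294.82 thousand.
New unemployment rate = 30.53 / 294.82 = 10.36%.
Change = 10.36% − 8.29% = +2.07 percentage points.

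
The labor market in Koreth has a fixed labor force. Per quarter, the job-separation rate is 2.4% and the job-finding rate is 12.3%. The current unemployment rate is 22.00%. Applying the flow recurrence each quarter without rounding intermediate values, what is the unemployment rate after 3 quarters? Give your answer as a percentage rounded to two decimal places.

Unemployment rate after three quarters ≈ 19.85%.

With a fixed labor force, u_{t+1} = u_t + s·(1−u_t) − f·u_t = u_t·(1−s−f) + s.
Here 1−s−f = 0.853 and s = 0.024.
u_1 = 0.220000 × 0.853 + 0.024 = 0.211660.
u_2 = 0.211660 × 0.853 + 0.024 = 0.204546.
u_3 = 0.204546 × 0.853 + 0.024 = 0.198478.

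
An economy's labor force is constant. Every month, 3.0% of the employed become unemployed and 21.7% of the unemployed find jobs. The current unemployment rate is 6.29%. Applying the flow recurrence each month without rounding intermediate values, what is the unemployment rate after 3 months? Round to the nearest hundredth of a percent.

With a fixed labor force, u_{t+1} = u_t + s·(1−u_t) − f·u_t = u_t·(1−s−f) + s.
Here 1−s−f = 0.753 and s = 0.030.
u_1 = 0.062900 × 0.753 + 0.030 = 0.077364.
u_2 = 0.077364 × 0.753 + 0.030 = 0.088255.
u_3 = 0.088255 × 0.753 + 0.030 = 0.096456.

Unemployment rate after three months ≈ 9.65%.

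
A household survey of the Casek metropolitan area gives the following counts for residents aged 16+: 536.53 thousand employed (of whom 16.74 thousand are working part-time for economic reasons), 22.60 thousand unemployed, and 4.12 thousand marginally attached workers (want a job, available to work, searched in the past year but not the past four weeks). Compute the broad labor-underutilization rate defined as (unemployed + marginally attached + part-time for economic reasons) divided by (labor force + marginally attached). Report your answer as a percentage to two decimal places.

Labor force = 536.53 + 22.60 = 559.13 thousand.
Numerator = 22.60 + 4.12 + 16.74 = 43.46 thousand.
Denominator = 559.13 + 4.12 = 563.25 thousand.
Broad rate = 43.46 / 563.25 = 7.72%.

Broad underutilization rate ≈ 7.72%.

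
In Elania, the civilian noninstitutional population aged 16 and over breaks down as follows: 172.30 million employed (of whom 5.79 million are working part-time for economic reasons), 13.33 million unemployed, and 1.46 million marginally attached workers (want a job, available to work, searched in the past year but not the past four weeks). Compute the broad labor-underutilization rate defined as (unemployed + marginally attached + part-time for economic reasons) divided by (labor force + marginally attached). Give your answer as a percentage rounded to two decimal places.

Labor force = 172.30 + 13.33 = 185.63 million.
Numerator = 13.33 + 1.46 + 5.79 = 20.58 million.
Denominator = 185.63 + 1.46 = 187.09 million.
Broad rate = 20.58 / 187.09 = 11.00%.

Broad underutilization rate ≈ 11.00%.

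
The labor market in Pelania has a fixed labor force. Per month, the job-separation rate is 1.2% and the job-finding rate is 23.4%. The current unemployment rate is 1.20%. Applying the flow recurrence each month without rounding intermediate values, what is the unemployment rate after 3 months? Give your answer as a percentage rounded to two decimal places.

Unemployment rate after three months ≈ 3.30%.

With a fixed labor force, u_{t+1} = u_t + s·(1−u_t) − f·u_t = u_t·(1−s−f) + s.
Here 1−s−f = 0.754 and s = 0.012.
u_1 = 0.012000 × 0.754 + 0.012 = 0.021048.
u_2 = 0.021048 × 0.754 + 0.012 = 0.027870.
u_3 = 0.027870 × 0.754 + 0.012 = 0.033014.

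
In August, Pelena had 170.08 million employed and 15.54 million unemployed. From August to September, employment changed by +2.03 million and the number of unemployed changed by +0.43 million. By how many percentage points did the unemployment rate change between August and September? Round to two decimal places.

The unemployment rate changed by +0.12 percentage points.

August: labor force = 170.08 + 15.54 = 185.62; u = 15.54/185.62 = 8.37%.
September: labor force = 172.11 + 15.97 = 188.08; u = 15.97/188.08 = 8.49%.
Change = 8.49% − 8.37% = +0.12 pp.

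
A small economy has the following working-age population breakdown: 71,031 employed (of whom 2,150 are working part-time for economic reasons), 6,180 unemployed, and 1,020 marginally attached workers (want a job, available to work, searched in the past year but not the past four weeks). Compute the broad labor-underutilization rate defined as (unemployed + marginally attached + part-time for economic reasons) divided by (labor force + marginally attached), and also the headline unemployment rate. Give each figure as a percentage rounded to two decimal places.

Labor force = 71,031 + 6,180 = 77,211.
Numerator = 6,180 + 1,020 + 2,150 = 9,350.
Denominator = 77,211 + 1,020 = 78,231.
Broad rate = 9,350 / 78,231 = 11.95%.
Headline unemployment rate = 6,180 / 77,211 = 8.00%.

Broad underutilization rate ≈ 11.95%; headline unemployment rate ≈ 8.00%.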